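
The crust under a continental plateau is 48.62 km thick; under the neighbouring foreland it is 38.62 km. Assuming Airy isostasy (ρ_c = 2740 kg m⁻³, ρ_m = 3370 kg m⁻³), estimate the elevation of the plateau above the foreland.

1.87 km

Excess crust Δ = 48.62 km − 38.62 km = 10 km, split between elevation h and root r with h + r = Δ.
Airy balance ρ_c h = (ρ_m − ρ_c) r gives r = h ρ_c/(ρ_m − ρ_c), so h (1 + ρ_c/(ρ_m − ρ_c)) = Δ, i.e. h = Δ (ρ_m − ρ_c)/ρ_m.
h = 10 km × 630/3370 = 1.87 km.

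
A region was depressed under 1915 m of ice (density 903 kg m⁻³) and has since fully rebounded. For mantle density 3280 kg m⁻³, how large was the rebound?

527 m

Removing the load lets mantle flow back in; uplift u satisfies ρ_ice t = ρ_m u.
u = t ρ_ice/ρ_m = 1915 m × 903/3280 = 527 m.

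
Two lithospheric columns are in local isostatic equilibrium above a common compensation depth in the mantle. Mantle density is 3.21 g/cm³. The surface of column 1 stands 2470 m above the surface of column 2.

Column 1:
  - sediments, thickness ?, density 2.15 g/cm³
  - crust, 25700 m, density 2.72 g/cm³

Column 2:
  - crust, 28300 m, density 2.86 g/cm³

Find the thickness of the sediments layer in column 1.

Take the compensation level at the base of the deeper column (depth z_c below the surface of column 1) and equate Σ ρ_i t_i down to z_c; mantle fills any gap and the z_c terms cancel.
Column 1: x×2.15 + 25700×2.72 + (z_c − 25700 − x)×3.21
Column 2: 2470×0 + 28300×2.86 + (z_c − 2470 − 28300)×3.21
The z_c×3.21 term appears on both sides and cancels. Collect the known terms of each column as K = Σ(ρt)_known − 3.21 × (depth of known layers): K_1 = 69904 − 3.21×25700 = −12593; K_2 = 80938 − 3.21×(2470 + 28300) = −17833.7.
Balance: K_1 − x×(3.21 − 2.15) = K_2, so x = (K_1 − K_2)/(3.21 − 2.15) = 5240.7/1.06 = 4940 m.

4940 m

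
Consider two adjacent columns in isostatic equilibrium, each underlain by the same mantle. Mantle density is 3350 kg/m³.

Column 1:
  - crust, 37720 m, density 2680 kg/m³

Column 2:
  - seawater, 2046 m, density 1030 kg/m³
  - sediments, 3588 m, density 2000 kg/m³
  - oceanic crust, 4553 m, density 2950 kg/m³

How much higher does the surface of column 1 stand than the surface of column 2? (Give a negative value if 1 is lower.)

For any compensation level in the mantle, the mantle terms cancel and isostasy reduces to e = (Σt_1 − Σt_2) − (Σ(ρt)_1 − Σ(ρt)_2) / ρ_m.
Σt_1 = 37720 m; Σt_2 = 10187 m; Σ(ρt)_1 = 101089600; Σ(ρt)_2 = 22714730 (in m·kg/m³).
e = (37720 − 10187) − (101089600 − 22714730) / 3350 = 4140 m.

4140 m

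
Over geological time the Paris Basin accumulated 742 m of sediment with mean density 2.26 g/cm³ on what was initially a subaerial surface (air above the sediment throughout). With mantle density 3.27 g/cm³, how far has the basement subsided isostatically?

513 m

Subaerial load: s = t ρ_sed / ρ_m = 742 m × 2.26/3.27 = 513 m.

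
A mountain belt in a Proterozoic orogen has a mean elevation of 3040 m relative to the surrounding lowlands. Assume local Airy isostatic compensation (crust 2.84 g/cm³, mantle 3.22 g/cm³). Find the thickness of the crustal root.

Isostatic balance requires: the weight of the topography is balanced by the buoyancy of the root, ρ_c h = (ρ_m − ρ_c) r.
r = h · ρ_c / (ρ_m − ρ_c) = 3040 m × 2.84 / (3.22 − 2.84) = 22700 m.

22700 m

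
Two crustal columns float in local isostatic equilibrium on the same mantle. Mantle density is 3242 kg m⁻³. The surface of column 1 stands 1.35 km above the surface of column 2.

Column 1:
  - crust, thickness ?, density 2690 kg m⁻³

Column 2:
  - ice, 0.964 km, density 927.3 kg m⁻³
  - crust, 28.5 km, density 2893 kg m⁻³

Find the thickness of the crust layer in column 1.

30 km

Take the compensation level at the base of the deeper column (depth z_c below the surface of column 1) and equate Σ ρ_i t_i down to z_c; mantle fills any gap and the z_c terms cancel.
Column 1: x×2690 + (z_c − 0 − x)×3242
Column 2: 1.35×0 + 0.964×927.3 + 28.5×2893 + (z_c − 1.35 − 29.464)×3242
The z_c×3242 term appears on both sides and cancels. Collect the known terms of each column as K = Σ(ρt)_known − 3242 × (depth of known layers): K_1 = 0 − 3242×0 = 0; K_2 = 83344.4172 − 3242×(1.35 + 29.464) = −16554.5708.
Balance: K_1 − x×(3242 − 2690) = K_2, so x = (K_1 − K_2)/(3242 − 2690) = 16554.6/552 = 30 km.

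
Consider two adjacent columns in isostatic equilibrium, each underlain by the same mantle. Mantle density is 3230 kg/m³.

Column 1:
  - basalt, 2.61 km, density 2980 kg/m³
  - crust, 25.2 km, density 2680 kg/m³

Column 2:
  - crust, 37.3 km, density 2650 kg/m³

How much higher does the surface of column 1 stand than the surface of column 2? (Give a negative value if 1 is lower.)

−2.2 km

For any compensation level in the mantle, the mantle terms cancel and isostasy reduces to e = (Σt_1 − Σt_2) − (Σ(ρt)_1 − Σ(ρt)_2) / ρ_m.
Σt_1 = 27.81 km; Σt_2 = 37.3 km; Σ(ρt)_1 = 75313.8; Σ(ρt)_2 = 98845 (in km·kg/m³).
e = (27.81 − 37.3) − (75313.8 − 98845) / 3230 = −2.2 km.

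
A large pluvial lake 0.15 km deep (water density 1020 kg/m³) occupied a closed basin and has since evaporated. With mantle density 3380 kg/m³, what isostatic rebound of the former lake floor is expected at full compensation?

u = d ρ_w/ρ_m = 0.15 km × 1020/3380 = 0.0453 km.

0.0453 km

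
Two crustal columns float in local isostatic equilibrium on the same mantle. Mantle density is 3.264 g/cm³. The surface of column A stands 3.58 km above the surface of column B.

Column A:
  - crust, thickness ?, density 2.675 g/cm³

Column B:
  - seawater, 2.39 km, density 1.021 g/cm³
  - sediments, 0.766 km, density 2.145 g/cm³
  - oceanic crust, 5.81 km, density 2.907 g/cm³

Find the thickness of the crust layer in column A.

33.9 km

Take the compensation level at the base of the deeper column (depth z_c below the surface of column A) and equate Σ ρ_i t_i down to z_c; mantle fills any gap and the z_c terms cancel.
Column A: x×2.675 + (z_c − 0 − x)×3.264
Column B: 3.58×0 + 2.39×1.021 + 0.766×2.145 + 5.81×2.907 + (z_c − 3.58 − 8.966)×3.264
The z_c×3.264 term appears on both sides and cancels. Collect the known terms of each column as K = Σ(ρt)_known − 3.264 × (depth of known layers): K_A = 0 − 3.264×0 = 0; K_B = 20.97293 − 3.264×(3.58 + 8.966) = −19.977214.
Balance: K_A − x×(3.264 − 2.675) = K_B, so x = (K_A − K_B)/(3.264 − 2.675) = 19.9772/0.589 = 33.9 km.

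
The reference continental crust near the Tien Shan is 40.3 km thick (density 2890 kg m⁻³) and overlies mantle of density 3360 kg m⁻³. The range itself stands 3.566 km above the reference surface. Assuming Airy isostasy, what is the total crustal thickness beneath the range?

Root depth r = h ρ_c / (ρ_m − ρ_c) = 3.566 km × 2890 / 470 = 21.93 km.
Total thickness = T + h + r = 40.3 km + 3.566 km + 21.93 km = 65.8 km.

65.8 km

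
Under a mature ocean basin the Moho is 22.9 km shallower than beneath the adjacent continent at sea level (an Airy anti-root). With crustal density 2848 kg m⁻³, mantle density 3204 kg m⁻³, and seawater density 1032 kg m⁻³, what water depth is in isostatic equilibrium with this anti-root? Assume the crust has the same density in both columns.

4.49 km

Replacing a thickness d of crust by seawater at the top must be balanced by replacing crust with mantle at the base: d (ρ_c − ρ_w) = a (ρ_m − ρ_c).
d = a (ρ_m − ρ_c)/(ρ_c − ρ_w) = 22.9 km × 356/1816 = 4.49 km.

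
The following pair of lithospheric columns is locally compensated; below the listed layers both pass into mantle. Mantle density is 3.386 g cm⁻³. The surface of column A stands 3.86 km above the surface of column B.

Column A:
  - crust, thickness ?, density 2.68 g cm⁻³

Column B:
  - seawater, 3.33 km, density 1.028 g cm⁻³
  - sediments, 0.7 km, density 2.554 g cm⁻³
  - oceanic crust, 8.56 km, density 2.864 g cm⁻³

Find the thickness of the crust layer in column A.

36.8 km

Take the compensation level at the base of the deeper column (depth z_c below the surface of column A) and equate Σ ρ_i t_i down to z_c; mantle fills any gap and the z_c terms cancel.
Column A: x×2.68 + (z_c − 0 − x)×3.386
Column B: 3.86×0 + 3.33×1.028 + 0.7×2.554 + 8.56×2.864 + (z_c − 3.86 − 12.59)×3.386
The z_c×3.386 term appears on both sides and cancels. Collect the known terms of each column as K = Σ(ρt)_known − 3.386 × (depth of known layers): K_A = 0 − 3.386×0 = 0; K_B = 29.72688 − 3.386×(3.86 + 12.59) = −25.97282.
Balance: K_A − x×(3.386 − 2.68) = K_B, so x = (K_A − K_B)/(3.386 − 2.68) = 25.9728/0.706 = 36.8 km.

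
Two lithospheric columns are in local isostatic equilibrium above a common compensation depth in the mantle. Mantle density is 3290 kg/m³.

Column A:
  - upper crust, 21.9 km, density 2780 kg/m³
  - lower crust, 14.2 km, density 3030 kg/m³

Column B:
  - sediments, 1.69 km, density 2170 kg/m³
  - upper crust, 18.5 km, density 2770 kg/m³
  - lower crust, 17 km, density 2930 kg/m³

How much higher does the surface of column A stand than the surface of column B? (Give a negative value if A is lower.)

−0.842 km

For any compensation level in the mantle, the mantle terms cancel and isostasy reduces to e = (Σt_A − Σt_B) − (Σ(ρt)_A − Σ(ρt)_B) / ρ_m.
Σt_A = 36.1 km; Σt_B = 37.19 km; Σ(ρt)_A = 103908; Σ(ρt)_B = 104722.3 (in km·kg/m³).
e = (36.1 − 37.19) − (103908 − 104722.3) / 3290 = −0.842 km.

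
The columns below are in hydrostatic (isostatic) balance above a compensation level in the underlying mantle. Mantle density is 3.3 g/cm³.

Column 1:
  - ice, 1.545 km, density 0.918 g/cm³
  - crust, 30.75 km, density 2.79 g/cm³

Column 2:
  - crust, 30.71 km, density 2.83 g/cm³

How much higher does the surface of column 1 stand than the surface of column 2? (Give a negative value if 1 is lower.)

1.49 km

For any compensation level in the mantle, the mantle terms cancel and isostasy reduces to e = (Σt_1 − Σt_2) − (Σ(ρt)_1 − Σ(ρt)_2) / ρ_m.
Σt_1 = 32.295 km; Σt_2 = 30.71 km; Σ(ρt)_1 = 87.21081; Σ(ρt)_2 = 86.9093 (in km·g/cm³).
e = (32.295 − 30.71) − (87.21081 − 86.9093) / 3.3 = 1.49 km.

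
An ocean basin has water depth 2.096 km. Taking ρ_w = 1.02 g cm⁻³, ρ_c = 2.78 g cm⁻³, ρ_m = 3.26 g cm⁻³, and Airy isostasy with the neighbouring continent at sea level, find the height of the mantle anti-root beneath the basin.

7.69 km

Equating mass per unit area of the two columns: replacing crust with seawater at the top is compensated by replacing crust with mantle at the base: d (ρ_c − ρ_w) = a (ρ_m − ρ_c).
a = d (ρ_c − ρ_w)/(ρ_m − ρ_c) = 2.096 km × 1.76/0.48 = 7.69 km.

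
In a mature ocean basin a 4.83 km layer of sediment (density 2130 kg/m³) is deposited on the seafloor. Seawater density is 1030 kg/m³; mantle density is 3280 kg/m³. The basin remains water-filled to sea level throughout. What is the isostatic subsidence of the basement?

2.36 km

Submarine loading: the sediment displaces seawater, and the subsidence is in turn flooded, so s (ρ_m − ρ_w) = t (ρ_sed − ρ_w).
s = 4.83 km × (2130 − 1030) / (3280 − 1030) = 2.36 km.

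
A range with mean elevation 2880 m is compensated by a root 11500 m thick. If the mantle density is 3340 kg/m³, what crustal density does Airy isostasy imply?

2670 kg/m³

ρ_c h = (ρ_m − ρ_c) r → ρ_c (h + r) = ρ_m r → ρ_c = ρ_m r / (h + r).
ρ_c = 3340 × 11500 m / (2880 m + 11500 m) = 2670 kg/m³.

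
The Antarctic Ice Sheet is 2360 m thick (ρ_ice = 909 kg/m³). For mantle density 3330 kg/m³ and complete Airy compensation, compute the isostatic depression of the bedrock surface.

By Archimedes' principle applied to the lithosphere: the ice load ρ_ice t is balanced by mantle displaced below, ρ_m s.
s = t ρ_ice / ρ_m = 2360 m × 909/3330 = 644 m.

644 m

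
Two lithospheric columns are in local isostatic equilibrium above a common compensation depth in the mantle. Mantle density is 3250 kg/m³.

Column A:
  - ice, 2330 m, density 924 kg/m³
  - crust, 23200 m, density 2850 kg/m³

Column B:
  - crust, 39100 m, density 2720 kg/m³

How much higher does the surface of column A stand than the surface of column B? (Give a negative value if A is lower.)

For any compensation level in the mantle, the mantle terms cancel and isostasy reduces to e = (Σt_A − Σt_B) − (Σ(ρt)_A − Σ(ρt)_B) / ρ_m.
Σt_A = 25530 m; Σt_B = 39100 m; Σ(ρt)_A = 68272920; Σ(ρt)_B = 106352000 (in m·kg/m³).
e = (25530 − 39100) − (68272920 − 106352000) / 3250 = −1850 m.

−1850 m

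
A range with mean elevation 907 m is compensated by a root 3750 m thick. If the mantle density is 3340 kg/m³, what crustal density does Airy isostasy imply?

ρ_c h = (ρ_m − ρ_c) r → ρ_c (h + r) = ρ_m r → ρ_c = ρ_m r / (h + r).
ρ_c = 3340 × 3750 m / (907 m + 3750 m) = 2690 kg/m³.

2690 kg/m³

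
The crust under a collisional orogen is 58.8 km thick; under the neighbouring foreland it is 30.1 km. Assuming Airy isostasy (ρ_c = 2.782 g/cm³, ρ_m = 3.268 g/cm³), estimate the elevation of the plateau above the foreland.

Excess crust Δ = 58.8 km − 30.1 km = 28.7 km, split between elevation h and root r with h + r = Δ.
Airy balance ρ_c h = (ρ_m − ρ_c) r gives r = h ρ_c/(ρ_m − ρ_c), so h (1 + ρ_c/(ρ_m − ρ_c)) = Δ, i.e. h = Δ (ρ_m − ρ_c)/ρ_m.
h = 28.7 km × 0.486/3.268 = 4.27 km.

4.27 km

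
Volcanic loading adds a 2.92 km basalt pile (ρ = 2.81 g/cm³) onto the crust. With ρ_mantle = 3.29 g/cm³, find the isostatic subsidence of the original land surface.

Subaerial loading: s = t ρ_load / ρ_m.
s = 2.92 km × 2.81/3.29 = 2.49 km.

2.49 km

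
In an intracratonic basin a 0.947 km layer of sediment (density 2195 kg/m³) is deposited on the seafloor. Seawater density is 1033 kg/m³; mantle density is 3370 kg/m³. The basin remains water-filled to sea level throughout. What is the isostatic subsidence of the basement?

0.471 km

Submarine loading: the sediment displaces seawater, and the subsidence is in turn flooded, so s (ρ_m − ρ_w) = t (ρ_sed − ρ_w).
s = 0.947 km × (2195 − 1033) / (3370 − 1033) = 0.471 km.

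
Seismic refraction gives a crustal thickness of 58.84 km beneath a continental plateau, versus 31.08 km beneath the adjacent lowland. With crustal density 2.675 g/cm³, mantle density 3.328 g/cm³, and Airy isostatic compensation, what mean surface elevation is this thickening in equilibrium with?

5.45 km

Excess crust Δ = 58.84 km − 31.08 km = 27.76 km, split between elevation h and root r with h + r = Δ.
Airy balance ρ_c h = (ρ_m − ρ_c) r gives r = h ρ_c/(ρ_m − ρ_c), so h (1 + ρ_c/(ρ_m − ρ_c)) = Δ, i.e. h = Δ (ρ_m − ρ_c)/ρ_m.
h = 27.76 km × 0.653/3.328 = 5.45 km.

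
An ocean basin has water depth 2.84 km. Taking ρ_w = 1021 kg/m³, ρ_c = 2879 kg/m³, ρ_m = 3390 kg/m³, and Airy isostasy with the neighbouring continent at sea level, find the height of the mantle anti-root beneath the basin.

Balancing pressure at the compensation depth: replacing crust with seawater at the top is compensated by replacing crust with mantle at the base: d (ρ_c − ρ_w) = a (ρ_m − ρ_c).
a = d (ρ_c − ρ_w)/(ρ_m − ρ_c) = 2.84 km × 1858/511 = 10.3 km.

10.3 km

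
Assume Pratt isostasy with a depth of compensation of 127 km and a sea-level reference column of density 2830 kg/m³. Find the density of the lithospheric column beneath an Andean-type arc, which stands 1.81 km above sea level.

2790 kg/m³

Pratt balance: ρ_ref D = ρ (D + h).
ρ = ρ_ref D/(D + h) = 2830 × 127 km/(127 km + 1.81 km) = 2790 kg/m³.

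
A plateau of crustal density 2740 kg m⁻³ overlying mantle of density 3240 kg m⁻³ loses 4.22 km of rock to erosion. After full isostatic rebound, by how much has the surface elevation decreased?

Rebound u = e ρ_c/ρ_m = 4.22 km × 2740/3240 = 3.569 km.
Net surface drop = e − u = 4.22 km − 3.569 km = e (ρ_m − ρ_c)/ρ_m = 0.651 km.

0.651 km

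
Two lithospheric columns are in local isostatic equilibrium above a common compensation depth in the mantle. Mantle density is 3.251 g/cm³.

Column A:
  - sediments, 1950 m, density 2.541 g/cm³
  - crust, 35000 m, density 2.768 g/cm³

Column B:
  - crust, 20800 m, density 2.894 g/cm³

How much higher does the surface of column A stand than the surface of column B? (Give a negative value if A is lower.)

3340 m

For any compensation level in the mantle, the mantle terms cancel and isostasy reduces to e = (Σt_A − Σt_B) − (Σ(ρt)_A − Σ(ρt)_B) / ρ_m.
Σt_A = 36950 m; Σt_B = 20800 m; Σ(ρt)_A = 101834.95; Σ(ρt)_B = 60195.2 (in m·g/cm³).
e = (36950 − 20800) − (101834.95 − 60195.2) / 3.251 = 3340 m.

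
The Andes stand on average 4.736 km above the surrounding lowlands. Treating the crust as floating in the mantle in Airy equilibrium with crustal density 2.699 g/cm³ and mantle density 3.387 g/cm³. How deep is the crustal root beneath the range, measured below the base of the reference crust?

18.6 km

Equating mass per unit area of the two columns: the weight of the topography is balanced by the buoyancy of the root, ρ_c h = (ρ_m − ρ_c) r.
r = h · ρ_c / (ρ_m − ρ_c) = 4.736 km × 2.699 / (3.387 − 2.699) = 18.6 km.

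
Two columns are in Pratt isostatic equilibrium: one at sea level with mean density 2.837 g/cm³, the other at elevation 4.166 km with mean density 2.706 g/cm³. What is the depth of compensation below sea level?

86.1 km

ρ_ref D = ρ (D + h) → D (ρ_ref − ρ) = ρ h.
D = ρ h/(ρ_ref − ρ) = 2.706 × 4.166 km/(2.837 − 2.706) = 86.1 km.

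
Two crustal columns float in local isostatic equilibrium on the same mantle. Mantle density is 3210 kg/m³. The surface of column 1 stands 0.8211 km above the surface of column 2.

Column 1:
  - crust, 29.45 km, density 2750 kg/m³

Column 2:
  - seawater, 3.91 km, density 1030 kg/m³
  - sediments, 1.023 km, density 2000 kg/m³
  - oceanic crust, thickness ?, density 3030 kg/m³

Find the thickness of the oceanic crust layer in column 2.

Take the compensation level at the base of the deeper column (depth z_c below the surface of column 1) and equate Σ ρ_i t_i down to z_c; mantle fills any gap and the z_c terms cancel.
Column 1: 29.45×2750 + (z_c − 29.45)×3210
Column 2: 0.8211×0 + 3.91×1030 + 1.023×2000 + x×3030 + (z_c − 0.8211 − 4.933 − x)×3210
The z_c×3210 term appears on both sides and cancels. Collect the known terms of each column as K = Σ(ρt)_known − 3210 × (depth of known layers): K_1 = 80987.5 − 3210×29.45 = −13547; K_2 = 6073.3 − 3210×(0.8211 + 4.933) = −12397.361.
Balance: K_1 = K_2 − x×(3210 − 3030), so x = (K_2 − K_1)/(3210 − 3030) = 1149.64/180 = 6.39 km.

6.39 km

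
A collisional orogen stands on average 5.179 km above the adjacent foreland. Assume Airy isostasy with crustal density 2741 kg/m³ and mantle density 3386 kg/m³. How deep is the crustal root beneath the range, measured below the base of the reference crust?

Equating mass per unit area of the two columns: the weight of the topography is balanced by the buoyancy of the root, ρ_c h = (ρ_m − ρ_c) r.
r = h · ρ_c / (ρ_m − ρ_c) = 5.179 km × 2741 / (3386 − 2741) = 22 km.

22 km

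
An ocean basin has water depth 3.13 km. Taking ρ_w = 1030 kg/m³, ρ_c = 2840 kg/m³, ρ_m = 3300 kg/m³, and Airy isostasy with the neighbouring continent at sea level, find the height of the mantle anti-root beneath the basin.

For local isostatic compensation: replacing crust with seawater at the top is compensated by replacing crust with mantle at the base: d (ρ_c − ρ_w) = a (ρ_m − ρ_c).
a = d (ρ_c − ρ_w)/(ρ_m − ρ_c) = 3.13 km × 1810/460 = 12.3 km.

12.3 km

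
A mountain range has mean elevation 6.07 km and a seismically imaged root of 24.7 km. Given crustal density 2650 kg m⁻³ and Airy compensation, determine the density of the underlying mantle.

Airy balance: ρ_c h = (ρ_m − ρ_c) r → ρ_m = ρ_c (1 + h/r).
ρ_m = 2650 × (1 + 6.07 km/24.7 km) = 3300 kg m⁻³.

3300 kg m⁻³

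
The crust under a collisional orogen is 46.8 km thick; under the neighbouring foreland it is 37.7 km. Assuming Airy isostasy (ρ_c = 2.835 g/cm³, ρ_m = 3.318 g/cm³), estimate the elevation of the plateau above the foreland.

Excess crust Δ = 46.8 km − 37.7 km = 9.1 km, split between elevation h and root r with h + r = Δ.
Airy balance ρ_c h = (ρ_m − ρ_c) r gives r = h ρ_c/(ρ_m − ρ_c), so h (1 + ρ_c/(ρ_m − ρ_c)) = Δ, i.e. h = Δ (ρ_m − ρ_c)/ρ_m.
h = 9.1 km × 0.483/3.318 = 1.32 km.

1.32 km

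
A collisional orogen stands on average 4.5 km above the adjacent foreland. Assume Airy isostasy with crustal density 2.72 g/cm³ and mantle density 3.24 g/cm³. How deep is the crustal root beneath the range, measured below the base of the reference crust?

23.5 km

Equating mass per unit area of the two columns: the weight of the topography is balanced by the buoyancy of the root, ρ_c h = (ρ_m − ρ_c) r.
r = h · ρ_c / (ρ_m − ρ_c) = 4.5 km × 2.72 / (3.24 − 2.72) = 23.5 km.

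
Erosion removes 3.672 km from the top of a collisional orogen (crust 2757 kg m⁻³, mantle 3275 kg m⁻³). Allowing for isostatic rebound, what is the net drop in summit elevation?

0.581 km

Rebound u = e ρ_c/ρ_m = 3.672 km × 2757/3275 = 3.091 km.
Net surface drop = e − u = 3.672 km − 3.091 km = e (ρ_m − ρ_c)/ρ_m = 0.581 km.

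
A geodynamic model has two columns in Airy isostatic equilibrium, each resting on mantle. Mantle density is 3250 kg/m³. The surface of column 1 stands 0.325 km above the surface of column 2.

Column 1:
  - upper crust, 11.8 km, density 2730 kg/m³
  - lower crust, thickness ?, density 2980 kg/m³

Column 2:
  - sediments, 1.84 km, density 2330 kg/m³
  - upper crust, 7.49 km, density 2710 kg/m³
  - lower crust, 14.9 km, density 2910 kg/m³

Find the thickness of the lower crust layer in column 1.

21.2 km

Take the compensation level at the base of the deeper column (depth z_c below the surface of column 1) and equate Σ ρ_i t_i down to z_c; mantle fills any gap and the z_c terms cancel.
Column 1: 11.8×2730 + x×2980 + (z_c − 11.8 − x)×3250
Column 2: 0.325×0 + 1.84×2330 + 7.49×2710 + 14.9×2910 + (z_c − 0.325 − 24.23)×3250
The z_c×3250 term appears on both sides and cancels. Collect the known terms of each column as K = Σ(ρt)_known − 3250 × (depth of known layers): K_1 = 32214 − 3250×11.8 = −6136; K_2 = 67944.1 − 3250×(0.325 + 24.23) = −11859.65.
Balance: K_1 − x×(3250 − 2980) = K_2, so x = (K_1 − K_2)/(3250 − 2980) = 5723.65/270 = 21.2 km.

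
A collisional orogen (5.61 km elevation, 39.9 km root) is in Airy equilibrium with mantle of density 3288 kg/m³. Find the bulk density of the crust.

ρ_c h = (ρ_m − ρ_c) r → ρ_c (h + r) = ρ_m r → ρ_c = ρ_m r / (h + r).
ρ_c = 3288 × 39.9 km / (5.61 km + 39.9 km) = 2880 kg/m³.

2880 kg/m³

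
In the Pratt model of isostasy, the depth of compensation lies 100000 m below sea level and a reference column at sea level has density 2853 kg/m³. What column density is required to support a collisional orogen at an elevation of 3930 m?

Pratt balance: ρ_ref D = ρ (D + h).
ρ = ρ_ref D/(D + h) = 2853 × 100000 m/(100000 m + 3930 m) = 2750 kg/m³.

2750 kg/m³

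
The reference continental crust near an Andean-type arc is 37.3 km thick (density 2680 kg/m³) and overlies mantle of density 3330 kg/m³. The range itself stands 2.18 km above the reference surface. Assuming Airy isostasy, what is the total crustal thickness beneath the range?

48.5 km

Root depth r = h ρ_c / (ρ_m − ρ_c) = 2.18 km × 2680 / 650 = 8.988 km.
Total thickness = T + h + r = 37.3 km + 2.18 km + 8.988 km = 48.5 km.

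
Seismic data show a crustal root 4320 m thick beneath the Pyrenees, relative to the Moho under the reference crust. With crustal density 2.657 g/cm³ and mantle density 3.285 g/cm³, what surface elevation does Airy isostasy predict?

Isostatic balance requires: ρ_c h = (ρ_m − ρ_c) r.
h = r (ρ_m − ρ_c) / ρ_c = 4320 m × (3.285 − 2.657) / 2.657 = 1020 m.

1020 m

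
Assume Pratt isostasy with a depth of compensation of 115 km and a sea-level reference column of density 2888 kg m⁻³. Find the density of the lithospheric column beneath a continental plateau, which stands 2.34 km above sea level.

Pratt balance: ρ_ref D = ρ (D + h).
ρ = ρ_ref D/(D + h) = 2888 × 115 km/(115 km + 2.34 km) = 2830 kg m⁻³.

2830 kg m⁻³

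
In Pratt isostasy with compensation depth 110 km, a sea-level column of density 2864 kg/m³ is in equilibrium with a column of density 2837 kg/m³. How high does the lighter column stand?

1.05 km

ρ_ref D = ρ (D + h) → h = D (ρ_ref − ρ)/ρ.
h = 110 km × (2864 − 2837)/2837 = 1.05 km.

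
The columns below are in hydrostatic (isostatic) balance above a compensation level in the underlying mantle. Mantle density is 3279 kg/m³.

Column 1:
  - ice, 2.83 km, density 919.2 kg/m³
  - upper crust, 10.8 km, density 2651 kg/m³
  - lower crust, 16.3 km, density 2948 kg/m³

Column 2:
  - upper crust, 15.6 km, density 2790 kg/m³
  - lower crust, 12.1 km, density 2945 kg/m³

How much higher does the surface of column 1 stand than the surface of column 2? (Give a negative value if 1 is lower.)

2.19 km

For any compensation level in the mantle, the mantle terms cancel and isostasy reduces to e = (Σt_1 − Σt_2) − (Σ(ρt)_1 − Σ(ρt)_2) / ρ_m.
Σt_1 = 29.93 km; Σt_2 = 27.7 km; Σ(ρt)_1 = 79284.536; Σ(ρt)_2 = 79158.5 (in km·kg/m³).
e = (29.93 − 27.7) − (79284.536 − 79158.5) / 3279 = 2.19 km.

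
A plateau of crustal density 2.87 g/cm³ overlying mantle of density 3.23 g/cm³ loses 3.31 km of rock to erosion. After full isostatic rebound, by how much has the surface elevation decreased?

Rebound u = e ρ_c/ρ_m = 3.31 km × 2.87/3.23 = 2.941 km.
Net surface drop = e − u = 3.31 km − 2.941 km = e (ρ_m − ρ_c)/ρ_m = 0.369 km.

0.369 km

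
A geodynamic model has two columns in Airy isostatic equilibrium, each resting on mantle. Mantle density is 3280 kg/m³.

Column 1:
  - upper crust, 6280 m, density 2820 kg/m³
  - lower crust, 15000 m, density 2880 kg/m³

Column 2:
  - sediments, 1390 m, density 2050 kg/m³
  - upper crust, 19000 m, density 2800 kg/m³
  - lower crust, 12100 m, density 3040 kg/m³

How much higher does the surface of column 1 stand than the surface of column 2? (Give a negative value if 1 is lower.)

For any compensation level in the mantle, the mantle terms cancel and isostasy reduces to e = (Σt_1 − Σt_2) − (Σ(ρt)_1 − Σ(ρt)_2) / ρ_m.
Σt_1 = 21280 m; Σt_2 = 32490 m; Σ(ρt)_1 = 60909600; Σ(ρt)_2 = 92833500 (in m·kg/m³).
e = (21280 − 32490) − (60909600 − 92833500) / 3280 = −1480 m.

−1480 m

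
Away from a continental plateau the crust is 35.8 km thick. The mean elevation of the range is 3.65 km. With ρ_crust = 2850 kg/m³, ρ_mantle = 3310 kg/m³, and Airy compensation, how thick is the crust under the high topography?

Root depth r = h ρ_c / (ρ_m − ρ_c) = 3.65 km × 2850 / 460 = 22.61 km.
Total thickness = T + h + r = 35.8 km + 3.65 km + 22.61 km = 62.1 km.

62.1 km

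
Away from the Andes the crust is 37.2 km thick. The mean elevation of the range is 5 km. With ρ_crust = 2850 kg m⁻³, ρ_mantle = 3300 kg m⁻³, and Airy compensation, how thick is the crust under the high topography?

73.9 km

Root depth r = h ρ_c / (ρ_m − ρ_c) = 5 km × 2850 / 450 = 31.67 km.
Total thickness = T + h + r = 37.2 km + 5 km + 31.67 km = 73.9 km.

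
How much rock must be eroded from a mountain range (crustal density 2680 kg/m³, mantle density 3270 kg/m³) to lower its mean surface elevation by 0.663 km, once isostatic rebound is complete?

3.67 km

Net drop Δ = e − u = e − e ρ_c/ρ_m = e (ρ_m − ρ_c)/ρ_m.
e = Δ ρ_m/(ρ_m − ρ_c) = 0.663 km × 3270/590 = 3.67 km.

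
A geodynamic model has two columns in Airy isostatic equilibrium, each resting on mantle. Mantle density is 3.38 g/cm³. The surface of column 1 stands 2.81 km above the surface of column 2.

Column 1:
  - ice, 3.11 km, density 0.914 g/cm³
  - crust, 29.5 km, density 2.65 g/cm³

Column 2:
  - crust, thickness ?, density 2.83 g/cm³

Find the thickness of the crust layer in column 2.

Take the compensation level at the base of the deeper column (depth z_c below the surface of column 1) and equate Σ ρ_i t_i down to z_c; mantle fills any gap and the z_c terms cancel.
Column 1: 3.11×0.914 + 29.5×2.65 + (z_c − 32.61)×3.38
Column 2: 2.81×0 + x×2.83 + (z_c − 2.81 − 0 − x)×3.38
The z_c×3.38 term appears on both sides and cancels. Collect the known terms of each column as K = Σ(ρt)_known − 3.38 × (depth of known layers): K_1 = 81.01754 − 3.38×32.61 = −29.20426; K_2 = 0 − 3.38×(2.81 + 0) = −9.4978.
Balance: K_1 = K_2 − x×(3.38 − 2.83), so x = (K_2 − K_1)/(3.38 − 2.83) = 19.7065/0.55 = 35.8 km.

35.8 km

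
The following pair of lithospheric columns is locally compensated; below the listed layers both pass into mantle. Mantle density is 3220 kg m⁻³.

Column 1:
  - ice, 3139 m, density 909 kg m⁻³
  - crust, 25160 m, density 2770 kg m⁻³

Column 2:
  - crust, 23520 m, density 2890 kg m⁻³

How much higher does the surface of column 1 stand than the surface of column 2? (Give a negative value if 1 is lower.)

For any compensation level in the mantle, the mantle terms cancel and isostasy reduces to e = (Σt_1 − Σt_2) − (Σ(ρt)_1 − Σ(ρt)_2) / ρ_m.
Σt_1 = 28299 m; Σt_2 = 23520 m; Σ(ρt)_1 = 72546551; Σ(ρt)_2 = 67972800 (in m·kg m⁻³).
e = (28299 − 23520) − (72546551 − 67972800) / 3220 = 3360 m.

3360 m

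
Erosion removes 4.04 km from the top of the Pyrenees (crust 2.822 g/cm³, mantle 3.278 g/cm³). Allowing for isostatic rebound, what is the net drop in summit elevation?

0.562 km

Rebound u = e ρ_c/ρ_m = 4.04 km × 2.822/3.278 = 3.478 km.
Net surface drop = e − u = 4.04 km − 3.478 km = e (ρ_m − ρ_c)/ρ_m = 0.562 km.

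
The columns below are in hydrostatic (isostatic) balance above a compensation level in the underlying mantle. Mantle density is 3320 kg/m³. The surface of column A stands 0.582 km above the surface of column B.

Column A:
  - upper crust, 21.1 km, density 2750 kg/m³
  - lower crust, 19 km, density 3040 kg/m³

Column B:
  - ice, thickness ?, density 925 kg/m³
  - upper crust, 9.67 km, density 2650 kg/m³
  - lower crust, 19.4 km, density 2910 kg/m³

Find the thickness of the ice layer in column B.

Take the compensation level at the base of the deeper column (depth z_c below the surface of column A) and equate Σ ρ_i t_i down to z_c; mantle fills any gap and the z_c terms cancel.
Column A: 21.1×2750 + 19×3040 + (z_c − 40.1)×3320
Column B: 0.582×0 + x×925 + 9.67×2650 + 19.4×2910 + (z_c − 0.582 − 29.07 − x)×3320
The z_c×3320 term appears on both sides and cancels. Collect the known terms of each column as K = Σ(ρt)_known − 3320 × (depth of known layers): K_A = 115785 − 3320×40.1 = −17347; K_B = 82079.5 − 3320×(0.582 + 29.07) = −16365.14.
Balance: K_A = K_B − x×(3320 − 925), so x = (K_B − K_A)/(3320 − 925) = 981.86/2395 = 0.41 km.

0.41 km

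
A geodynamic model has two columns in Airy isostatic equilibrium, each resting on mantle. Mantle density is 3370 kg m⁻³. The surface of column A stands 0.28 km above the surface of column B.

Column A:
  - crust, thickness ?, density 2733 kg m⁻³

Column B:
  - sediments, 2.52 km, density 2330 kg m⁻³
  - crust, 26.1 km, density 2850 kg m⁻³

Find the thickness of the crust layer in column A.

26.9 km

Take the compensation level at the base of the deeper column (depth z_c below the surface of column A) and equate Σ ρ_i t_i down to z_c; mantle fills any gap and the z_c terms cancel.
Column A: x×2733 + (z_c − 0 − x)×3370
Column B: 0.28×0 + 2.52×2330 + 26.1×2850 + (z_c − 0.28 − 28.62)×3370
The z_c×3370 term appears on both sides and cancels. Collect the known terms of each column as K = Σ(ρt)_known − 3370 × (depth of known layers): K_A = 0 − 3370×0 = 0; K_B = 80256.6 − 3370×(0.28 + 28.62) = −17136.4.
Balance: K_A − x×(3370 − 2733) = K_B, so x = (K_A − K_B)/(3370 − 2733) = 17136.4/637 = 26.9 km.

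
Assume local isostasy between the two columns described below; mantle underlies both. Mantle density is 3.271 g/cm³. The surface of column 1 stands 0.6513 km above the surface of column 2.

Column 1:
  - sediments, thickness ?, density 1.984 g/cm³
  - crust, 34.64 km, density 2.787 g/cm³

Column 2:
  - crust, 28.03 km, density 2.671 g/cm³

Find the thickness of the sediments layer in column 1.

1.7 km

Take the compensation level at the base of the deeper column (depth z_c below the surface of column 1) and equate Σ ρ_i t_i down to z_c; mantle fills any gap and the z_c terms cancel.
Column 1: x×1.984 + 34.64×2.787 + (z_c − 34.64 − x)×3.271
Column 2: 0.6513×0 + 28.03×2.671 + (z_c − 0.6513 − 28.03)×3.271
The z_c×3.271 term appears on both sides and cancels. Collect the known terms of each column as K = Σ(ρt)_known − 3.271 × (depth of known layers): K_1 = 96.54168 − 3.271×34.64 = −16.76576; K_2 = 74.86813 − 3.271×(0.6513 + 28.03) = −18.9484023.
Balance: K_1 − x×(3.271 − 1.984) = K_2, so x = (K_1 − K_2)/(3.271 − 1.984) = 2.18264/1.287 = 1.7 km.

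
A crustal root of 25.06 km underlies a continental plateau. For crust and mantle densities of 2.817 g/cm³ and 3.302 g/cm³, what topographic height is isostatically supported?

4.31 km

Balancing pressure at the compensation depth: ρ_c h = (ρ_m − ρ_c) r.
h = r (ρ_m − ρ_c) / ρ_c = 25.06 km × (3.302 − 2.817) / 2.817 = 4.31 km.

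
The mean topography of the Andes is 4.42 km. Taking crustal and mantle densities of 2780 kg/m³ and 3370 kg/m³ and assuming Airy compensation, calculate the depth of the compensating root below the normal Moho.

For local isostatic compensation: the weight of the topography is balanced by the buoyancy of the root, ρ_c h = (ρ_m − ρ_c) r.
r = h · ρ_c / (ρ_m − ρ_c) = 4.42 km × 2780 / (3370 − 2780) = 20.8 km.

20.8 km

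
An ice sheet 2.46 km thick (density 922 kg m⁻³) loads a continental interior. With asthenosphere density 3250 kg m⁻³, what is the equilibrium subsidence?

Isostatic balance requires: the ice load ρ_ice t is balanced by mantle displaced below, ρ_m s.
s = t ρ_ice / ρ_m = 2.46 km × 922/3250 = 0.698 km.

0.698 km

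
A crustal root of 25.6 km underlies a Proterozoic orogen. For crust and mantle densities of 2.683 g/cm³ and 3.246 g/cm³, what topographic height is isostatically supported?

Equating mass per unit area of the two columns: ρ_c h = (ρ_m − ρ_c) r.
h = r (ρ_m − ρ_c) / ρ_c = 25.6 km × (3.246 − 2.683) / 2.683 = 5.37 km.

5.37 km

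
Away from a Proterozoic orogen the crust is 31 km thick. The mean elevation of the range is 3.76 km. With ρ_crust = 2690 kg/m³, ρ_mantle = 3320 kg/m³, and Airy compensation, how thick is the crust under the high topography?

50.8 km

Root depth r = h ρ_c / (ρ_m − ρ_c) = 3.76 km × 2690 / 630 = 16.05 km.
Total thickness = T + h + r = 31 km + 3.76 km + 16.05 km = 50.8 km.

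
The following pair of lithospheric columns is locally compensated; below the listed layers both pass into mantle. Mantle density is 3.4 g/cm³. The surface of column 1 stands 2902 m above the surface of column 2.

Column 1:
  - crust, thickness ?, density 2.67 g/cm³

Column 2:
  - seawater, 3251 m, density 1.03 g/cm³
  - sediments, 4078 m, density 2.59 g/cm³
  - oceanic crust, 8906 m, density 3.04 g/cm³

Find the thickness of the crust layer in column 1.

33000 m

Take the compensation level at the base of the deeper column (depth z_c below the surface of column 1) and equate Σ ρ_i t_i down to z_c; mantle fills any gap and the z_c terms cancel.
Column 1: x×2.67 + (z_c − 0 − x)×3.4
Column 2: 2902×0 + 3251×1.03 + 4078×2.59 + 8906×3.04 + (z_c − 2902 − 16235)×3.4
The z_c×3.4 term appears on both sides and cancels. Collect the known terms of each column as K = Σ(ρt)_known − 3.4 × (depth of known layers): K_1 = 0 − 3.4×0 = 0; K_2 = 40984.79 − 3.4×(2902 + 16235) = −24081.01.
Balance: K_1 − x×(3.4 − 2.67) = K_2, so x = (K_1 − K_2)/(3.4 − 2.67) = 24081/0.73 = 33000 m.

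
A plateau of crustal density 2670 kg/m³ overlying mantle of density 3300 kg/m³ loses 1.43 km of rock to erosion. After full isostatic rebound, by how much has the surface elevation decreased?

Rebound u = e ρ_c/ρ_m = 1.43 km × 2670/3300 = 1.157 km.
Net surface drop = e − u = 1.43 km − 1.157 km = e (ρ_m − ρ_c)/ρ_m = 0.273 km.

0.273 km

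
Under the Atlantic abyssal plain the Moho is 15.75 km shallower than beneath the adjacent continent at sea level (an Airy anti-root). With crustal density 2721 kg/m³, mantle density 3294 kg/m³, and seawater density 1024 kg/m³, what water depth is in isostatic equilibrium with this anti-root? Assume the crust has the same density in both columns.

Replacing a thickness d of crust by seawater at the top must be balanced by replacing crust with mantle at the base: d (ρ_c − ρ_w) = a (ρ_m − ρ_c).
d = a (ρ_m − ρ_c)/(ρ_c − ρ_w) = 15.75 km × 573/1697 = 5.32 km.

5.32 km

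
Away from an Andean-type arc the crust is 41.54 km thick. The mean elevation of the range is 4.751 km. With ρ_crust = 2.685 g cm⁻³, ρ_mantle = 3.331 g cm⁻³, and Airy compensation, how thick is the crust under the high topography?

66 km

Root depth r = h ρ_c / (ρ_m − ρ_c) = 4.751 km × 2.685 / 0.646 = 19.75 km.
Total thickness = T + h + r = 41.54 km + 4.751 km + 19.75 km = 66 km.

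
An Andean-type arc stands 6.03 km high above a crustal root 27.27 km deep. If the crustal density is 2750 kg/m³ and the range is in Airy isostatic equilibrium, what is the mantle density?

3360 kg/m³

Airy balance: ρ_c h = (ρ_m − ρ_c) r → ρ_m = ρ_c (1 + h/r).
ρ_m = 2750 × (1 + 6.03 km/27.27 km) = 3360 kg/m³.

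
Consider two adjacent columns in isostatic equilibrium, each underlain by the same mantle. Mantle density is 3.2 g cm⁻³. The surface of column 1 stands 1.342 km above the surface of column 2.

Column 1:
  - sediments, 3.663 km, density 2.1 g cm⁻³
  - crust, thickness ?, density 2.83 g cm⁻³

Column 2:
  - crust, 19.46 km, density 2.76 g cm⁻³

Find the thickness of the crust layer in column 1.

23.9 km

Take the compensation level at the base of the deeper column (depth z_c below the surface of column 1) and equate Σ ρ_i t_i down to z_c; mantle fills any gap and the z_c terms cancel.
Column 1: 3.663×2.1 + x×2.83 + (z_c − 3.663 − x)×3.2
Column 2: 1.342×0 + 19.46×2.76 + (z_c − 1.342 − 19.46)×3.2
The z_c×3.2 term appears on both sides and cancels. Collect the known terms of each column as K = Σ(ρt)_known − 3.2 × (depth of known layers): K_1 = 7.6923 − 3.2×3.663 = −4.0293; K_2 = 53.7096 − 3.2×(1.342 + 19.46) = −12.8568.
Balance: K_1 − x×(3.2 − 2.83) = K_2, so x = (K_1 − K_2)/(3.2 − 2.83) = 8.8275/0.37 = 23.9 km.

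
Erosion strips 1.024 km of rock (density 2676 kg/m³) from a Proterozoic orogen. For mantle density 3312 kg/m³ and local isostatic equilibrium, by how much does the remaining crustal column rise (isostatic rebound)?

0.827 km

Unloading: uplift u = e ρ_c/ρ_m = 1.024 km × 2676/3312 = 0.827 km.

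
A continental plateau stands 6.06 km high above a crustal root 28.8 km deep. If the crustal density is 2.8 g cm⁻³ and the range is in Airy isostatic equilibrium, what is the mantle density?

Airy balance: ρ_c h = (ρ_m − ρ_c) r → ρ_m = ρ_c (1 + h/r).
ρ_m = 2.8 × (1 + 6.06 km/28.8 km) = 3.39 g cm⁻³.

3.39 g cm⁻³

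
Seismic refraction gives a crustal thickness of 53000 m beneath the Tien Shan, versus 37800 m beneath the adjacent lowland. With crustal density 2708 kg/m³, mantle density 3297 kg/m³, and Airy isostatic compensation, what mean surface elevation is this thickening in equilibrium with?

2720 m

Excess crust Δ = 53000 m − 37800 m = 15200 m, split between elevation h and root r with h + r = Δ.
Airy balance ρ_c h = (ρ_m − ρ_c) r gives r = h ρ_c/(ρ_m − ρ_c), so h (1 + ρ_c/(ρ_m − ρ_c)) = Δ, i.e. h = Δ (ρ_m − ρ_c)/ρ_m.
h = 15200 m × 589/3297 = 2720 m.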